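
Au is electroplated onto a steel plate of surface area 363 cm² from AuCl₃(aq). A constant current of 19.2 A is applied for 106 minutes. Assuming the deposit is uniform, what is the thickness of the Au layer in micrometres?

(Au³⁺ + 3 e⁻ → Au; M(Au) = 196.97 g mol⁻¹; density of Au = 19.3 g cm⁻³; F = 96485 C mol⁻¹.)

Q = I·t = 19.20 × 6360.0 = 122100 C; n(e⁻) = 1.266 mol.
n(Au) = n(e⁻)/3 = 0.4219 mol, so m = 0.4219 × 196.97 = 83.10 g.
Volume = m/ρ = 83.10 / 19.3 = 4.305 cm³.
Thickness = V/A = 4.305 / 363 = 0.0119 cm = 119 μm.

119 μm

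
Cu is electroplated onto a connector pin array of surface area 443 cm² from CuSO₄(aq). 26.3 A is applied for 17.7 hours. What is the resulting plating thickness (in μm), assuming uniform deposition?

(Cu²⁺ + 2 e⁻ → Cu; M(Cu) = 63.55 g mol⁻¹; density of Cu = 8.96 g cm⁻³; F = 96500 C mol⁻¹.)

1390 μm

Q = I·t = 26.30 × 63720 = 1676000 C; n(e⁻) = 17.37 mol.
n(Cu) = n(e⁻)/2 = 8.683 mol, so m = 8.683 × 63.55 = 551.8 g.
Volume = m/ρ = 551.8 / 8.96 = 61.59 cm³.
Thickness = V/A = 61.59 / 443 = 0.139 cm = 1390 μm.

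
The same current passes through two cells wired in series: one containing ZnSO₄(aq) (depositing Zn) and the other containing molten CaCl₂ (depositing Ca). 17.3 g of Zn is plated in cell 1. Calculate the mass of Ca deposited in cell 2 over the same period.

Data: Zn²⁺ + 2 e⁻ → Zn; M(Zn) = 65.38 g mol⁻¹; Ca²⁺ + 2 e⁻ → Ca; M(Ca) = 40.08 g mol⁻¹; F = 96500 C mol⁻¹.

n(Zn) = 17.3 / 65.38 = 0.2646 mol.
Since Zn²⁺ + 2 e⁻ → Zn, n(e⁻) passed = 2 × 0.2646 = 0.5292 mol.
Cells in series carry the same charge, so the same 0.5292 mol of electrons passes through cell 2.
Ca²⁺ + 2 e⁻ → Ca, so n(Ca) = 0.5292 / 2 = 0.2646 mol.
m(Ca) = 0.2646 × 40.08 = 10.6 g.

10.6 g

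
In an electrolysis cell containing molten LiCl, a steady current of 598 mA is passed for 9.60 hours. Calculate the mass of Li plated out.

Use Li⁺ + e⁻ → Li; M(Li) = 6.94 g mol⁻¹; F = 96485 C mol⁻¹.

1.49 g

Q = I·t = 0.5980 A × 34560 s = 20670 C.
n(e⁻) = Q/F = 20670 / 96485 = 0.2142 mol.
Li⁺ + e⁻ → Li, so n(Li) = n(e⁻)/1 = 0.2142 mol.
m = n·M = 0.2142 × 6.94 = 1.49 g.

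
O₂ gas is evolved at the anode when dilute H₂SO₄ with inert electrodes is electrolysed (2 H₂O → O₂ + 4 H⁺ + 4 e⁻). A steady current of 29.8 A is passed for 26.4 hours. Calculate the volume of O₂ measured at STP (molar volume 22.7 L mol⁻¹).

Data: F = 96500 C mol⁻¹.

Q = I·t = 29.80 A × 95040 s = 2832000 C.
n(e⁻) = Q/F = 2832000 / 96500 = 29.35 mol.
4 electrons are transferred per O₂ molecule, so n(O₂) = 29.35 / 4 = 7.337 mol.
V = n × V_m = 7.337 × 22.7 = 167 L.

167 L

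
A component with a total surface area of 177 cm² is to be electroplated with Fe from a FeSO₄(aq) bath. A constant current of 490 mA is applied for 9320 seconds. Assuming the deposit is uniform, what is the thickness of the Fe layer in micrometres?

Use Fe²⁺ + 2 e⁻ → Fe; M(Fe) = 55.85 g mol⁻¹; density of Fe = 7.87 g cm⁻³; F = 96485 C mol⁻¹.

9.49 μm

Q = I·t = 0.4900 × 9320.0 = 4567 C; n(e⁻) = 0.04733 mol.
n(Fe) = n(e⁻)/2 = 0.02367 mol, so m = 0.02367 × 55.85 = 1.322 g.
Volume = m/ρ = 1.322 / 7.87 = 0.1679 cm³.
Thickness = V/A = 0.1679 / 177 = 9.49 × 10⁻⁴ cm = 9.49 μm.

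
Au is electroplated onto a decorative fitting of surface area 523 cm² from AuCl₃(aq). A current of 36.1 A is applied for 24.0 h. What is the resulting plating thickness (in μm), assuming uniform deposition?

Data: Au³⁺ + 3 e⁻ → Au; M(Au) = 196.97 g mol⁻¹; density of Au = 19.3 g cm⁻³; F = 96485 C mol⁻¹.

Q = I·t = 36.10 × 86400 = 3119000 C; n(e⁻) = 32.33 mol.
n(Au) = n(e⁻)/3 = 10.78 mol, so m = 10.78 × 196.97 = 2122 g.
Volume = m/ρ = 2122 / 19.3 = 110.0 cm³.
Thickness = V/A = 110.0 / 523 = 0.210 cm = 2100 μm.

2100 μm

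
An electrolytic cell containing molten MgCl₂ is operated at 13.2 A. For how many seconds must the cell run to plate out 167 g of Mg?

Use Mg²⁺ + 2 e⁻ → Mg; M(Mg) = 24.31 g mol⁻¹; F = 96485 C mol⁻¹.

n(Mg) = m/M = 167 / 24.31 = 6.870 mol.
Each Mg atom requires 2 electrons, so n(e⁻) = 2 × 6.870 = 13.74 mol.
Q = n(e⁻)·F = 13.74 × 96485 = 1326000 C.
t = Q/I = 1326000 / 13.20 A = 100400 s.

1.00 × 10⁵ s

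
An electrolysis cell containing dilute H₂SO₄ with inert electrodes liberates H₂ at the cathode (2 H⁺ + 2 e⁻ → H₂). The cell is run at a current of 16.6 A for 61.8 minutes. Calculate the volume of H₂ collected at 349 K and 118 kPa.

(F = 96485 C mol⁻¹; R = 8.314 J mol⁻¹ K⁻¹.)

7.84 L

Q = I·t = 16.60 A × 3708.0 s = 61550 C.
n(e⁻) = Q/F = 61550 / 96485 = 0.6380 mol.
2 electrons are transferred per H₂ molecule, so n(H₂) = 0.6380 / 2 = 0.3190 mol.
V = nRT/P = (0.3190 × 8.314 × 349) / (118 × 10³ Pa) = 0.00784 m³ = 7.84 L.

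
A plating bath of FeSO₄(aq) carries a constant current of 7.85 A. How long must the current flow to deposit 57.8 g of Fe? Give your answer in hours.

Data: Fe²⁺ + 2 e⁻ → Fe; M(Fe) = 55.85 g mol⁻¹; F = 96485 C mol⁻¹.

n(Fe) = m/M = 57.8 / 55.85 = 1.035 mol.
Each Fe atom requires 2 electrons, so n(e⁻) = 2 × 1.035 = 2.070 mol.
Q = n(e⁻)·F = 2.070 × 96485 = 199700 C.
t = Q/I = 199700 / 7.850 A = 25440 s = 7.07 h.

7.07 h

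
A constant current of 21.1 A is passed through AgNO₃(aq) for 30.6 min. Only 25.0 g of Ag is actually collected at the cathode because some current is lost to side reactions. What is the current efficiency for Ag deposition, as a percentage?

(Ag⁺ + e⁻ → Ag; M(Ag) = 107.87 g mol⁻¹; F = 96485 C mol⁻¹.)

57.7 %

Q = I·t = 21.10 × 1836.0 = 38740 C; n(e⁻) = 38740/96485 = 0.4015 mol.
Theoretical n(Ag) = n(e⁻)/1 = 0.4015 mol, i.e. m_theo = 0.4015 × 107.87 = 43.31 g.
Efficiency = m_actual / m_theo = 25.0 / 43.31 = 57.7 %.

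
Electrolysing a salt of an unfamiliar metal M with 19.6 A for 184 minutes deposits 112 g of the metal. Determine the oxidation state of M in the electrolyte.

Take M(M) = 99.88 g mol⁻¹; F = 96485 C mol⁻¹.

+2

Q = I·t = 19.60 A × 11040 s = 216400 C, so n(e⁻) = 216400/96485 = 2.243 mol.
n(M) deposited = 112 / 99.88 = 1.121 mol.
Electrons per atom = n(e⁻)/n(M) = 2.243 / 1.121 = 2.00 ≈ 2, so the ion is M²⁺.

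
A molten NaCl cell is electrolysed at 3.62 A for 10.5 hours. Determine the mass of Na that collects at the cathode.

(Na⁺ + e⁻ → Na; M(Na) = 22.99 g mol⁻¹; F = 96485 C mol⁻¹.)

Q = I·t = 3.620 A × 37800 s = 136800 C.
n(e⁻) = Q/F = 136800 / 96485 = 1.418 mol.
Na⁺ + e⁻ → Na, so n(Na) = n(e⁻)/1 = 1.418 mol.
m = n·M = 1.418 × 22.99 = 32.6 g.

32.6 g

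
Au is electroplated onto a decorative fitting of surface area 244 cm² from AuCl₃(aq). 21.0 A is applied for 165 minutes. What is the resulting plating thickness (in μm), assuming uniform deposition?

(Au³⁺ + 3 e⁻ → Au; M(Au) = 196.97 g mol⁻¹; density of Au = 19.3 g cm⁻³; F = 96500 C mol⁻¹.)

Q = I·t = 21.00 × 9900.0 = 207900 C; n(e⁻) = 2.154 mol.
n(Au) = n(e⁻)/3 = 0.7181 mol, so m = 0.7181 × 196.97 = 141.5 g.
Volume = m/ρ = 141.5 / 19.3 = 7.329 cm³.
Thickness = V/A = 7.329 / 244 = 0.0300 cm = 300 μm.

300 μm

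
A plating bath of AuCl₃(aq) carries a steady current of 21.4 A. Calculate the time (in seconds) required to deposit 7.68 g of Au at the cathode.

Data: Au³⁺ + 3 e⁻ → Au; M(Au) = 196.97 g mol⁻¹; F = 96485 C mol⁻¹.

n(Au) = m/M = 7.68 / 196.97 = 0.03899 mol.
Each Au atom requires 3 electrons, so n(e⁻) = 3 × 0.03899 = 0.1170 mol.
Q = n(e⁻)·F = 0.1170 × 96485 = 11290 C.
t = Q/I = 11290 / 21.40 A = 527.4 s.

527 s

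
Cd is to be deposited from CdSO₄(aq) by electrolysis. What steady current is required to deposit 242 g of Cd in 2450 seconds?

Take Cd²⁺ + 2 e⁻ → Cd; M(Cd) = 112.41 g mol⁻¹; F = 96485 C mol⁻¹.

n(Cd) = 242 / 112.41 = 2.153 mol.
n(e⁻) = 2 × 2.153 = 4.306 mol.
Q = n(e⁻)·F = 4.306 × 96485 = 415400 C.
I = Q/t = 415400 / 2450.0 s = 170 A.

170 A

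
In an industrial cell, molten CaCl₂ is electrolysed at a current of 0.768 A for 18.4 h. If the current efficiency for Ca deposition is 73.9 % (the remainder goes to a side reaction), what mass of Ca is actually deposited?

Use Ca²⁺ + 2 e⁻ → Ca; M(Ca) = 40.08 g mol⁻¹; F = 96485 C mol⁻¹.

7.81 g

Q = I·t = 0.7680 × 66240 = 50870 C.
n(e⁻) = 50870/96485 = 0.5273 mol; theoretically n(Ca) = 0.5273/2 = 0.2636 mol, m_theo = 10.57 g.
At 73.9 % efficiency, m_actual = 0.739 × 10.57 = 7.81 g.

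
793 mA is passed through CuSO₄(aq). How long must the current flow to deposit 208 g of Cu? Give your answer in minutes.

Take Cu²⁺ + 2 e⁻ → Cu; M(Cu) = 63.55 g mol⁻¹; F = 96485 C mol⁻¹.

n(Cu) = m/M = 208 / 63.55 = 3.273 mol.
Each Cu atom requires 2 electrons, so n(e⁻) = 2 × 3.273 = 6.546 mol.
Q = n(e⁻)·F = 6.546 × 96485 = 631600 C.
t = Q/I = 631600 / 0.7930 A = 796500 s = 13300 min.

13300 min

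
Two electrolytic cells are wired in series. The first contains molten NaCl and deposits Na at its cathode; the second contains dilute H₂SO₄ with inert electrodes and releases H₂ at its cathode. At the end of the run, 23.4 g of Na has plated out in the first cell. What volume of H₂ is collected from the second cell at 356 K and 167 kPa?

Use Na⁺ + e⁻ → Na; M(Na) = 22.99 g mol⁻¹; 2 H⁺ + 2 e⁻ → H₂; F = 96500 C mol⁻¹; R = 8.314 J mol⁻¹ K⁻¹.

9.02 L

n(Na) = 23.4 / 22.99 = 1.018 mol, so n(e⁻) = 1 × 1.018 = 1.018 mol.
The cells are in series, so the same 1.018 mol of electrons passes through the second cell.
2 H⁺ + 2 e⁻ → H₂ — 2 mol e⁻ per mol H₂, so n(H₂) = 1.018/2 = 0.5089 mol.
V = nRT/P = (0.5089 × 8.314 × 356) / (167 × 10³) = 0.00902 m³ = 9.02 L.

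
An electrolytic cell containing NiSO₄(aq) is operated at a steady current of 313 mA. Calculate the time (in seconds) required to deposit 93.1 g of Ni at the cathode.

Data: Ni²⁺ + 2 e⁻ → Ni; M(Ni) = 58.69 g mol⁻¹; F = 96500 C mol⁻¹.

9.78 × 10⁵ s

n(Ni) = m/M = 93.1 / 58.69 = 1.586 mol.
Each Ni atom requires 2 electrons, so n(e⁻) = 2 × 1.586 = 3.173 mol.
Q = n(e⁻)·F = 3.173 × 96500 = 306200 C.
t = Q/I = 306200 / 0.3130 A = 978100 s.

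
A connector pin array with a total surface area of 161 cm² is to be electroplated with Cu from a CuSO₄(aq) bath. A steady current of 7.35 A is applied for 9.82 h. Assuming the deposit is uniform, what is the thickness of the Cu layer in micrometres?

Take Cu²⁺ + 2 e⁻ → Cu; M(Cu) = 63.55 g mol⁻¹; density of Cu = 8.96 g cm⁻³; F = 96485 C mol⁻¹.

Q = I·t = 7.350 × 35352 = 259800 C; n(e⁻) = 2.693 mol.
n(Cu) = n(e⁻)/2 = 1.347 mol, so m = 1.347 × 63.55 = 85.57 g.
Volume = m/ρ = 85.57 / 8.96 = 9.550 cm³.
Thickness = V/A = 9.550 / 161 = 0.0593 cm = 593 μm.

593 μm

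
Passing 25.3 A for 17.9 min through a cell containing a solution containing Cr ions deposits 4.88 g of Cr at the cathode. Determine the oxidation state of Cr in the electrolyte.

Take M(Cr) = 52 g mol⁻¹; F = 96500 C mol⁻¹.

Q = I·t = 25.30 A × 1074.0 s = 27170 C, so n(e⁻) = 27170/96500 = 0.2816 mol.
n(Cr) deposited = 4.88 / 52 = 0.09385 mol.
Electrons per atom = n(e⁻)/n(Cr) = 0.2816 / 0.09385 = 3.00 ≈ 3, so the ion is Cr³⁺.

+3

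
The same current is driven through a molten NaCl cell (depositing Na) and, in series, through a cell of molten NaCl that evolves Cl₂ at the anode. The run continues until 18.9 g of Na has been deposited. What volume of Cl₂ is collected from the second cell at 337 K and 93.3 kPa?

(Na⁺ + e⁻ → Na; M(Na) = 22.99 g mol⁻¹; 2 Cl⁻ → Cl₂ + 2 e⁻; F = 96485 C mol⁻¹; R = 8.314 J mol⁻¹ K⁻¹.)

n(Na) = 18.9 / 22.99 = 0.8221 mol, so n(e⁻) = 1 × 0.8221 = 0.8221 mol.
The cells are in series, so the same 0.8221 mol of electrons passes through the second cell.
2 Cl⁻ → Cl₂ + 2 e⁻ — 2 mol e⁻ per mol Cl₂, so n(Cl₂) = 0.8221/2 = 0.4110 mol.
V = nRT/P = (0.4110 × 8.314 × 337) / (93.3 × 10³) = 0.0123 m³ = 12.3 L.

12.3 L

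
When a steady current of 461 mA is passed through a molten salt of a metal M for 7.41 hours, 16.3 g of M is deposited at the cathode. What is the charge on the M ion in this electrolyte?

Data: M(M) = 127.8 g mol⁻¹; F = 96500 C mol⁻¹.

Q = I·t = 0.4610 A × 26676 s = 12300 C, so n(e⁻) = 12300/96500 = 0.1274 mol.
n(M) deposited = 16.3 / 127.8 = 0.1275 mol.
Electrons per atom = n(e⁻)/n(M) = 0.1274 / 0.1275 = 0.999 ≈ 1, so the ion is M⁺.

+1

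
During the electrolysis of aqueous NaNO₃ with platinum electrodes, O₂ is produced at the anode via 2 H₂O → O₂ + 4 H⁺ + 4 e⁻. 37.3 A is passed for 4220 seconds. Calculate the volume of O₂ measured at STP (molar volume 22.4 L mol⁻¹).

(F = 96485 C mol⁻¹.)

Q = I·t = 37.30 A × 4220.0 s = 157400 C.
n(e⁻) = Q/F = 157400 / 96485 = 1.631 mol.
4 electrons are transferred per O₂ molecule, so n(O₂) = 1.631 / 4 = 0.4079 mol.
V = n × V_m = 0.4079 × 22.4 = 9.14 L.

9.14 L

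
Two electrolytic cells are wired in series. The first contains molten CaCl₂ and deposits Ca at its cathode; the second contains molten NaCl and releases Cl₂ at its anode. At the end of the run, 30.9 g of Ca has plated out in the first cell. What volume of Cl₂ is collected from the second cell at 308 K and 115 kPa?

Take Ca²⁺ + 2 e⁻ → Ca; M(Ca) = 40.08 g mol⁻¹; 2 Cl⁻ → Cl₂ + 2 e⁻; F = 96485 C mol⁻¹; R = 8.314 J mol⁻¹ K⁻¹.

n(Ca) = 30.9 / 40.08 = 0.7710 mol, so n(e⁻) = 2 × 0.7710 = 1.542 mol.
The cells are in series, so the same 1.542 mol of electrons passes through the second cell.
2 Cl⁻ → Cl₂ + 2 e⁻ — 2 mol e⁻ per mol Cl₂, so n(Cl₂) = 1.542/2 = 0.7710 mol.
V = nRT/P = (0.7710 × 8.314 × 308) / (115 × 10³) = 0.0172 m³ = 17.2 L.

17.2 L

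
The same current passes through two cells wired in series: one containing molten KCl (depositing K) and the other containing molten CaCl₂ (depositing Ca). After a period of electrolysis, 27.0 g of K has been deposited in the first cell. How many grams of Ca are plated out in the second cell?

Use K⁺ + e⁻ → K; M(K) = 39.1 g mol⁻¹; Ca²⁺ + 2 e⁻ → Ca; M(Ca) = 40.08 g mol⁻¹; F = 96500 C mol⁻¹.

n(K) = 27.0 / 39.1 = 0.6905 mol.
Since K⁺ + e⁻ → K, n(e⁻) passed = 1 × 0.6905 = 0.6905 mol.
Cells in series carry the same charge, so the same 0.6905 mol of electrons passes through cell 2.
Ca²⁺ + 2 e⁻ → Ca, so n(Ca) = 0.6905 / 2 = 0.3453 mol.
m(Ca) = 0.3453 × 40.08 = 13.8 g.

13.8 g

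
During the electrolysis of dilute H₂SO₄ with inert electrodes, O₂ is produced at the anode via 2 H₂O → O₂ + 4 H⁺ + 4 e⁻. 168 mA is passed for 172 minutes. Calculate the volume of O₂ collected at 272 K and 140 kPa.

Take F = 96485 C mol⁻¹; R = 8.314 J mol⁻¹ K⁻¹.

0.0726 L

Q = I·t = 0.1680 A × 10320 s = 1734 C.
n(e⁻) = Q/F = 1734 / 96485 = 0.01797 mol.
4 electrons are transferred per O₂ molecule, so n(O₂) = 0.01797 / 4 = 0.004492 mol.
V = nRT/P = (0.004492 × 8.314 × 272) / (140 × 10³ Pa) = 7.26 × 10⁻⁵ m³ = 0.0726 L.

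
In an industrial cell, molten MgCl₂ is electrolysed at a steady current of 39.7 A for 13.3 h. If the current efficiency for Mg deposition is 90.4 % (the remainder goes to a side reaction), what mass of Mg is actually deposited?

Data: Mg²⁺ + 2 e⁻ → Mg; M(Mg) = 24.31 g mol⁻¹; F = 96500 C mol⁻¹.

Q = I·t = 39.70 × 47880 = 1901000 C.
n(e⁻) = 1901000/96500 = 19.70 mol; theoretically n(Mg) = 19.70/2 = 9.849 mol, m_theo = 239.4 g.
At 90.4 % efficiency, m_actual = 0.904 × 239.4 = 216 g.

216 g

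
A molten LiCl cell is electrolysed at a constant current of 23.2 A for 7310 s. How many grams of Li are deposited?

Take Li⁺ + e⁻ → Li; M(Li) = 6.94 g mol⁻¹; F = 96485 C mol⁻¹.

Q = I·t = 23.20 A × 7310.0 s = 169600 C.
n(e⁻) = Q/F = 169600 / 96485 = 1.758 mol.
Li⁺ + e⁻ → Li, so n(Li) = n(e⁻)/1 = 1.758 mol.
m = n·M = 1.758 × 6.94 = 12.2 g.

12.2 g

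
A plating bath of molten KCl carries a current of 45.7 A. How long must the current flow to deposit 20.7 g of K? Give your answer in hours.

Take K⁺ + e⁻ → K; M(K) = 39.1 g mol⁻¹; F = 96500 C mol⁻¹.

0.311 h

n(K) = m/M = 20.7 / 39.1 = 0.5294 mol.
Each K atom requires 1 electron, so n(e⁻) = 1 × 0.5294 = 0.5294 mol.
Q = n(e⁻)·F = 0.5294 × 96500 = 51090 C.
t = Q/I = 51090 / 45.70 A = 1118 s = 0.311 h.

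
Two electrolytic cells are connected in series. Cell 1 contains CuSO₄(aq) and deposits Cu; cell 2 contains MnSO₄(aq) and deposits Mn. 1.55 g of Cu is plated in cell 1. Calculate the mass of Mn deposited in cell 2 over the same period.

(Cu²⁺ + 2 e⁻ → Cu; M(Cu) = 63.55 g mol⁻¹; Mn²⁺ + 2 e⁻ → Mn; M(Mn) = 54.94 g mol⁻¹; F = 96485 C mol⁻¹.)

n(Cu) = 1.55 / 63.55 = 0.02439 mol.
Since Cu²⁺ + 2 e⁻ → Cu, n(e⁻) passed = 2 × 0.02439 = 0.04878 mol.
Cells in series carry the same charge, so the same 0.04878 mol of electrons passes through cell 2.
Mn²⁺ + 2 e⁻ → Mn, so n(Mn) = 0.04878 / 2 = 0.02439 mol.
m(Mn) = 0.02439 × 54.94 = 1.34 g.

1.34 g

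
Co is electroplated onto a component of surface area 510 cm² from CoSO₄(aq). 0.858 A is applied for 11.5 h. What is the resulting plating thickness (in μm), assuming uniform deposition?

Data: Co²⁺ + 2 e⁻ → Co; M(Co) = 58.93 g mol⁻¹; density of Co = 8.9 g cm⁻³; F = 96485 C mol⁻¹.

Q = I·t = 0.8580 × 41400 = 35520 C; n(e⁻) = 0.3682 mol.
n(Co) = n(e⁻)/2 = 0.1841 mol, so m = 0.1841 × 58.93 = 10.85 g.
Volume = m/ρ = 10.85 / 8.9 = 1.219 cm³.
Thickness = V/A = 1.219 / 510 = 0.00239 cm = 23.9 μm.

23.9 μm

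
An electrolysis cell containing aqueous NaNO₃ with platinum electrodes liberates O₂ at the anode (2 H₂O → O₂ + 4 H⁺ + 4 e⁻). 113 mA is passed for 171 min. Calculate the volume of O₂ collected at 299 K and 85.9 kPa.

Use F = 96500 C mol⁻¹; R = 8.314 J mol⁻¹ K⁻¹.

Q = I·t = 0.1130 A × 10260 s = 1159 C.
n(e⁻) = Q/F = 1159 / 96500 = 0.01201 mol.
4 electrons are transferred per O₂ molecule, so n(O₂) = 0.01201 / 4 = 0.003004 mol.
V = nRT/P = (0.003004 × 8.314 × 299) / (85.9 × 10³ Pa) = 8.69 × 10⁻⁵ m³ = 0.0869 L.

0.0869 L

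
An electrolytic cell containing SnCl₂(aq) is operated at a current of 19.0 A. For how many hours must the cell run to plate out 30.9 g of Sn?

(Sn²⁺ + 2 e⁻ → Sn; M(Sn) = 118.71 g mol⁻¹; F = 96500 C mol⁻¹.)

0.734 h

n(Sn) = m/M = 30.9 / 118.71 = 0.2603 mol.
Each Sn atom requires 2 electrons, so n(e⁻) = 2 × 0.2603 = 0.5206 mol.
Q = n(e⁻)·F = 0.5206 × 96500 = 50240 C.
t = Q/I = 50240 / 19.00 A = 2644 s = 0.734 h.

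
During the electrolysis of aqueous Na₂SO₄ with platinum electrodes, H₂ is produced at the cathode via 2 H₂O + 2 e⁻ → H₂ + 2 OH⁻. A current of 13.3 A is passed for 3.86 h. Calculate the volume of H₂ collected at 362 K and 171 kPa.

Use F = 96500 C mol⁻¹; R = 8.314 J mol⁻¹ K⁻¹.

16.9 L

Q = I·t = 13.30 A × 13896 s = 184800 C.
n(e⁻) = Q/F = 184800 / 96500 = 1.915 mol.
2 electrons are transferred per H₂ molecule, so n(H₂) = 1.915 / 2 = 0.9576 mol.
V = nRT/P = (0.9576 × 8.314 × 362) / (171 × 10³ Pa) = 0.0169 m³ = 16.9 L.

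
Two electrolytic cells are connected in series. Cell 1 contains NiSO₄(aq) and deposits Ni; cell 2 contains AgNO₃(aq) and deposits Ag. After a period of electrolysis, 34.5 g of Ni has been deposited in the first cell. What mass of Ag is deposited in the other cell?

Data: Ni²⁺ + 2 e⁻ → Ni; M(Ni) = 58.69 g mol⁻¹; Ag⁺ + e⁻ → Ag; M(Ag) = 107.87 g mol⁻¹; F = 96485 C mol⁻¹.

n(Ni) = 34.5 / 58.69 = 0.5878 mol.
Since Ni²⁺ + 2 e⁻ → Ni, n(e⁻) passed = 2 × 0.5878 = 1.176 mol.
Cells in series carry the same charge, so the same 1.176 mol of electrons passes through cell 2.
Ag⁺ + e⁻ → Ag, so n(Ag) = 1.176 / 1 = 1.176 mol.
m(Ag) = 1.176 × 107.87 = 127 g.

127 g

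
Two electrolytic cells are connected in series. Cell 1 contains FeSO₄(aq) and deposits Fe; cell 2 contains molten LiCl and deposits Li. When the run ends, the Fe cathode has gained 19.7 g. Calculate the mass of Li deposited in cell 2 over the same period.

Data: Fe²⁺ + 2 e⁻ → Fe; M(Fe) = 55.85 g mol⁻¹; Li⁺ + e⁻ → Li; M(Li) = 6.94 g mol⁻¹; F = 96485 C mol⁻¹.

n(Fe) = 19.7 / 55.85 = 0.3527 mol.
Since Fe²⁺ + 2 e⁻ → Fe, n(e⁻) passed = 2 × 0.3527 = 0.7055 mol.
Cells in series carry the same charge, so the same 0.7055 mol of electrons passes through cell 2.
Li⁺ + e⁻ → Li, so n(Li) = 0.7055 / 1 = 0.7055 mol.
m(Li) = 0.7055 × 6.94 = 4.90 g.

4.90 g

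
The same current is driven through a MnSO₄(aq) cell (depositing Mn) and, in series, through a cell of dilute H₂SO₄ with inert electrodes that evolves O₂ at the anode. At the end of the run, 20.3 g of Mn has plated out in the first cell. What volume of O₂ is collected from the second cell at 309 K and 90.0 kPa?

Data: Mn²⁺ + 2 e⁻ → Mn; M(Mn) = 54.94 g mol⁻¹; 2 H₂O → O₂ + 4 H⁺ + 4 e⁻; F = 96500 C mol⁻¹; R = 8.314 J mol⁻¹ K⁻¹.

n(Mn) = 20.3 / 54.94 = 0.3695 mol, so n(e⁻) = 2 × 0.3695 = 0.7390 mol.
The cells are in series, so the same 0.7390 mol of electrons passes through the second cell.
2 H₂O → O₂ + 4 H⁺ + 4 e⁻ — 4 mol e⁻ per mol O₂, so n(O₂) = 0.7390/4 = 0.1847 mol.
V = nRT/P = (0.1847 × 8.314 × 309) / (90.0 × 10³) = 0.00527 m³ = 5.27 L.

5.27 L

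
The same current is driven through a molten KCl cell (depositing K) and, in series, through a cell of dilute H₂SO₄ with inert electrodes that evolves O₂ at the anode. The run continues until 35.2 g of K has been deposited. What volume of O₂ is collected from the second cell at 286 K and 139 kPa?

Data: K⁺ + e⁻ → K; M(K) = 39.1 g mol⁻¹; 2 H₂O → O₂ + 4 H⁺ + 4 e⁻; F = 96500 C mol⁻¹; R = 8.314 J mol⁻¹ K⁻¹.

n(K) = 35.2 / 39.1 = 0.9003 mol, so n(e⁻) = 1 × 0.9003 = 0.9003 mol.
The cells are in series, so the same 0.9003 mol of electrons passes through the second cell.
2 H₂O → O₂ + 4 H⁺ + 4 e⁻ — 4 mol e⁻ per mol O₂, so n(O₂) = 0.9003/4 = 0.2251 mol.
V = nRT/P = (0.2251 × 8.314 × 286) / (139 × 10³) = 0.00385 m³ = 3.85 L.

3.85 L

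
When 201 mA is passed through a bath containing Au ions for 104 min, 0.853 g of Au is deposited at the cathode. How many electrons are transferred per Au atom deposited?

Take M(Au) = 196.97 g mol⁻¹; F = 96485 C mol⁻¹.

Q = I·t = 0.2010 A × 6240.0 s = 1254 C, so n(e⁻) = 1254/96485 = 0.01300 mol.
n(Au) deposited = 0.853 / 196.97 = 0.004331 mol.
Electrons per atom = n(e⁻)/n(Au) = 0.01300 / 0.004331 = 3.00 ≈ 3, so the ion is Au³⁺.

3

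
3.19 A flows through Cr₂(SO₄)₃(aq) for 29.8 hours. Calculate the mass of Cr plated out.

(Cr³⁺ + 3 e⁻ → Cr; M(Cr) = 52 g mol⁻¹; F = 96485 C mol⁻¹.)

Q = I·t = 3.190 A × 107280 s = 342200 C.
n(e⁻) = Q/F = 342200 / 96485 = 3.547 mol.
Cr³⁺ + 3 e⁻ → Cr, so n(Cr) = n(e⁻)/3 = 1.182 mol.
m = n·M = 1.182 × 52 = 61.5 g.

61.5 g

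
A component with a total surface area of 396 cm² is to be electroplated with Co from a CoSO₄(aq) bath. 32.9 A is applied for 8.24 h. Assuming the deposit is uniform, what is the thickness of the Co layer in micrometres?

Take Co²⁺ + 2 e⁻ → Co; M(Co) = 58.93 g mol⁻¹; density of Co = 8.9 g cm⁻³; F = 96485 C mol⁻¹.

846 μm

Q = I·t = 32.90 × 29664 = 975900 C; n(e⁻) = 10.11 mol.
n(Co) = n(e⁻)/2 = 5.057 mol, so m = 5.057 × 58.93 = 298.0 g.
Volume = m/ρ = 298.0 / 8.9 = 33.49 cm³.
Thickness = V/A = 33.49 / 396 = 0.0846 cm = 846 μm.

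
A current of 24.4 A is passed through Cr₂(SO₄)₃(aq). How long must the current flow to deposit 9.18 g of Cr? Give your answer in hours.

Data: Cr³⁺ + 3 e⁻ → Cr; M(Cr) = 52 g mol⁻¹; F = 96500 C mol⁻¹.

n(Cr) = m/M = 9.18 / 52 = 0.1765 mol.
Each Cr atom requires 3 electrons, so n(e⁻) = 3 × 0.1765 = 0.5296 mol.
Q = n(e⁻)·F = 0.5296 × 96500 = 51110 C.
t = Q/I = 51110 / 24.40 A = 2095 s = 0.582 h.

0.582 h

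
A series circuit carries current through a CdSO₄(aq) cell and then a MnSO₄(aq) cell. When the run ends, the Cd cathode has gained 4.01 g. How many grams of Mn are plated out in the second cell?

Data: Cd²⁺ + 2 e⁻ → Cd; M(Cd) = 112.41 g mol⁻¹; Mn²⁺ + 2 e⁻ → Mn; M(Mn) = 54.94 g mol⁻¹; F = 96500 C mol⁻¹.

n(Cd) = 4.01 / 112.41 = 0.03567 mol.
Since Cd²⁺ + 2 e⁻ → Cd, n(e⁻) passed = 2 × 0.03567 = 0.07135 mol.
Cells in series carry the same charge, so the same 0.07135 mol of electrons passes through cell 2.
Mn²⁺ + 2 e⁻ → Mn, so n(Mn) = 0.07135 / 2 = 0.03567 mol.
m(Mn) = 0.03567 × 54.94 = 1.96 g.

1.96 g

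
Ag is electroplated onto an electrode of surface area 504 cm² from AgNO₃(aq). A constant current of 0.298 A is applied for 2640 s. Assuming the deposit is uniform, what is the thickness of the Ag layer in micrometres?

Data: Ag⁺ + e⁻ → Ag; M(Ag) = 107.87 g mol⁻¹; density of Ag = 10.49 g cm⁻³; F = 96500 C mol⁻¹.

1.66 μm

Q = I·t = 0.2980 × 2640.0 = 786.7 C; n(e⁻) = 0.008153 mol.
n(Ag) = n(e⁻)/1 = 0.008153 mol, so m = 0.008153 × 107.87 = 0.8794 g.
Volume = m/ρ = 0.8794 / 10.49 = 0.08383 cm³.
Thickness = V/A = 0.08383 / 504 = 1.66 × 10⁻⁴ cm = 1.66 μm.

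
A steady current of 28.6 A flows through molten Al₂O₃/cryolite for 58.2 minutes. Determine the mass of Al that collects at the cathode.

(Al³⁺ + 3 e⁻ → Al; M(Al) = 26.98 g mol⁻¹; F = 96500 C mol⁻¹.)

Q = I·t = 28.60 A × 3492.0 s = 99870 C.
n(e⁻) = Q/F = 99870 / 96500 = 1.035 mol.
Al³⁺ + 3 e⁻ → Al, so n(Al) = n(e⁻)/3 = 0.3450 mol.
m = n·M = 0.3450 × 26.98 = 9.31 g.

9.31 g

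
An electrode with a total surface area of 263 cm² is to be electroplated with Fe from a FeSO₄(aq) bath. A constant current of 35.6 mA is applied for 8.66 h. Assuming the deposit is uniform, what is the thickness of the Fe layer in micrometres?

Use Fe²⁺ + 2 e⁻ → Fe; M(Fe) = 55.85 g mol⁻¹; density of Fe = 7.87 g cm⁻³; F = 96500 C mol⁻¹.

Q = I·t = 0.03560 × 31176 = 1110 C; n(e⁻) = 0.01150 mol.
n(Fe) = n(e⁻)/2 = 0.005751 mol, so m = 0.005751 × 55.85 = 0.3212 g.
Volume = m/ρ = 0.3212 / 7.87 = 0.04081 cm³.
Thickness = V/A = 0.04081 / 263 = 1.55 × 10⁻⁴ cm = 1.55 μm.

1.55 μm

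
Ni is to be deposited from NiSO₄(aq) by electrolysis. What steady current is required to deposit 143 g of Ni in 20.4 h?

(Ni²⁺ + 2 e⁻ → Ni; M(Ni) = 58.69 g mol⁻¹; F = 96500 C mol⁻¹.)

n(Ni) = 143 / 58.69 = 2.437 mol.
n(e⁻) = 2 × 2.437 = 4.873 mol.
Q = n(e⁻)·F = 4.873 × 96500 = 470300 C.
I = Q/t = 470300 / 73440 s = 6.40 A.

6.40 A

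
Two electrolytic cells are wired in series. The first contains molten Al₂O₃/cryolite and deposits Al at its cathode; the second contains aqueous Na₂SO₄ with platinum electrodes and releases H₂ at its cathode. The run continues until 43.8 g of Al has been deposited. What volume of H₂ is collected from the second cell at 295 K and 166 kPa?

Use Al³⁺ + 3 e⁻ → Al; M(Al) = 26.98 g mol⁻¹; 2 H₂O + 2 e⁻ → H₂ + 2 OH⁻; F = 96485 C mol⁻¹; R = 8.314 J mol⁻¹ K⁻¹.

36.0 L

n(Al) = 43.8 / 26.98 = 1.623 mol, so n(e⁻) = 3 × 1.623 = 4.870 mol.
The cells are in series, so the same 4.870 mol of electrons passes through the second cell.
2 H₂O + 2 e⁻ → H₂ + 2 OH⁻ — 2 mol e⁻ per mol H₂, so n(H₂) = 4.870/2 = 2.435 mol.
V = nRT/P = (2.435 × 8.314 × 295) / (166 × 10³) = 0.0360 m³ = 36.0 L.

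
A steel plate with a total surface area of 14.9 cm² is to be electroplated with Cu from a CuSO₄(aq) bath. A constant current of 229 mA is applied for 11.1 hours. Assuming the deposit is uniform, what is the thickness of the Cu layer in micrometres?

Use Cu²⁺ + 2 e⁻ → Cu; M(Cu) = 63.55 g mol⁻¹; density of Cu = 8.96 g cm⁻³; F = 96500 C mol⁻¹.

Q = I·t = 0.2290 × 39960 = 9151 C; n(e⁻) = 0.09483 mol.
n(Cu) = n(e⁻)/2 = 0.04741 mol, so m = 0.04741 × 63.55 = 3.013 g.
Volume = m/ρ = 3.013 / 8.96 = 0.3363 cm³.
Thickness = V/A = 0.3363 / 14.9 = 0.0226 cm = 226 μm.

226 μm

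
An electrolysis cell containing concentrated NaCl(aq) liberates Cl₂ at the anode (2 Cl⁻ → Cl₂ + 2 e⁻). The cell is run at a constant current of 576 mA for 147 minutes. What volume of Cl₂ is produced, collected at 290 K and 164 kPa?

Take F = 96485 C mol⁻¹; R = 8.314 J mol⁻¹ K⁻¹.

0.387 L

Q = I·t = 0.5760 A × 8820.0 s = 5080 C.
n(e⁻) = Q/F = 5080 / 96485 = 0.05265 mol.
2 electrons are transferred per Cl₂ molecule, so n(Cl₂) = 0.05265 / 2 = 0.02633 mol.
V = nRT/P = (0.02633 × 8.314 × 290) / (164 × 10³ Pa) = 3.87 × 10⁻⁴ m³ = 0.387 L.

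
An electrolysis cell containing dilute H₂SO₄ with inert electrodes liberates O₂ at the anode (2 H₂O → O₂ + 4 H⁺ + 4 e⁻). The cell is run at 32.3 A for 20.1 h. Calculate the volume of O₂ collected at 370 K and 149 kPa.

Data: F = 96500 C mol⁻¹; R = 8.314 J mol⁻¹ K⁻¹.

125 L

Q = I·t = 32.30 A × 72360 s = 2337000 C.
n(e⁻) = Q/F = 2337000 / 96500 = 24.22 mol.
4 electrons are transferred per O₂ molecule, so n(O₂) = 24.22 / 4 = 6.055 mol.
V = nRT/P = (6.055 × 8.314 × 370) / (149 × 10³ Pa) = 0.125 m³ = 125 L.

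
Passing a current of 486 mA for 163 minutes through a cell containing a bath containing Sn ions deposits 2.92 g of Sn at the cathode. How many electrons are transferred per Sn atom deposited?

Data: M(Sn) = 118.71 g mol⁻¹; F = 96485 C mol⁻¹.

2

Q = I·t = 0.4860 A × 9780.0 s = 4753 C, so n(e⁻) = 4753/96485 = 0.04926 mol.
n(Sn) deposited = 2.92 / 118.71 = 0.02460 mol.
Electrons per atom = n(e⁻)/n(Sn) = 0.04926 / 0.02460 = 2.00 ≈ 2, so the ion is Sn²⁺.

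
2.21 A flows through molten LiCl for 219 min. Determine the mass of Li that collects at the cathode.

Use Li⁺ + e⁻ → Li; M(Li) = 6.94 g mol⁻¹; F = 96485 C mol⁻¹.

2.09 g

Q = I·t = 2.210 A × 13140 s = 29040 C.
n(e⁻) = Q/F = 29040 / 96485 = 0.3010 mol.
Li⁺ + e⁻ → Li, so n(Li) = n(e⁻)/1 = 0.3010 mol.
m = n·M = 0.3010 × 6.94 = 2.09 g.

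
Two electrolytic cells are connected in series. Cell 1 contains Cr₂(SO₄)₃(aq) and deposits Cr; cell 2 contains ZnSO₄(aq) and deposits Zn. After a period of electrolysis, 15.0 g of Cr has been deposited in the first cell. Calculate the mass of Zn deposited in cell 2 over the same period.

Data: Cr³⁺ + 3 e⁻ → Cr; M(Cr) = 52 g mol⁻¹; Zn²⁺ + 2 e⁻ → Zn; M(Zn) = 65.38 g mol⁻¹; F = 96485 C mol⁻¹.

28.3 g

n(Cr) = 15.0 / 52 = 0.2885 mol.
Since Cr³⁺ + 3 e⁻ → Cr, n(e⁻) passed = 3 × 0.2885 = 0.8654 mol.
Cells in series carry the same charge, so the same 0.8654 mol of electrons passes through cell 2.
Zn²⁺ + 2 e⁻ → Zn, so n(Zn) = 0.8654 / 2 = 0.4327 mol.
m(Zn) = 0.4327 × 65.38 = 28.3 g.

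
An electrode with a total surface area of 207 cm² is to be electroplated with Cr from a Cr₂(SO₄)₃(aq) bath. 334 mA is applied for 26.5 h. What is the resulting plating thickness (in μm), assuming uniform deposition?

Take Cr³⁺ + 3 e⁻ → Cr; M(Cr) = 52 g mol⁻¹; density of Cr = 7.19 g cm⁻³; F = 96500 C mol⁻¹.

Q = I·t = 0.3340 × 95400 = 31860 C; n(e⁻) = 0.3302 mol.
n(Cr) = n(e⁻)/3 = 0.1101 mol, so m = 0.1101 × 52 = 5.723 g.
Volume = m/ρ = 5.723 / 7.19 = 0.7960 cm³.
Thickness = V/A = 0.7960 / 207 = 0.00385 cm = 38.5 μm.

38.5 μm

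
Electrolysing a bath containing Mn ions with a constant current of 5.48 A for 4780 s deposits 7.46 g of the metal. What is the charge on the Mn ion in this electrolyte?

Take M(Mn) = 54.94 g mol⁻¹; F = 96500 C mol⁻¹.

Q = I·t = 5.480 A × 4780.0 s = 26190 C, so n(e⁻) = 26190/96500 = 0.2714 mol.
n(Mn) deposited = 7.46 / 54.94 = 0.1358 mol.
Electrons per atom = n(e⁻)/n(Mn) = 0.2714 / 0.1358 = 2.00 ≈ 2, so the ion is Mn²⁺.

+2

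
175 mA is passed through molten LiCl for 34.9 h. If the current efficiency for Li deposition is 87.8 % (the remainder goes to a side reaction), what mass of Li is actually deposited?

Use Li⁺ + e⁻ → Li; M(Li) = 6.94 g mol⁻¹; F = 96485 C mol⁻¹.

1.39 g

Q = I·t = 0.1750 × 125640 = 21990 C.
n(e⁻) = 21990/96485 = 0.2279 mol; theoretically n(Li) = 0.2279/1 = 0.2279 mol, m_theo = 1.581 g.
At 87.8 % efficiency, m_actual = 0.878 × 1.581 = 1.39 g.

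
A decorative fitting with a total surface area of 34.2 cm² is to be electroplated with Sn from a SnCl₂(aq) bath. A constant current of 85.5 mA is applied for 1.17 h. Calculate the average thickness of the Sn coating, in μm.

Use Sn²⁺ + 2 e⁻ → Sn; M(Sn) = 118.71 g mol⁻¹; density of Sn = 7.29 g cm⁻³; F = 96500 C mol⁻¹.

8.88 μm

Q = I·t = 0.08550 × 4212.0 = 360.1 C; n(e⁻) = 0.003732 mol.
n(Sn) = n(e⁻)/2 = 0.001866 mol, so m = 0.001866 × 118.71 = 0.2215 g.
Volume = m/ρ = 0.2215 / 7.29 = 0.03038 cm³.
Thickness = V/A = 0.03038 / 34.2 = 8.88 × 10⁻⁴ cm = 8.88 μm.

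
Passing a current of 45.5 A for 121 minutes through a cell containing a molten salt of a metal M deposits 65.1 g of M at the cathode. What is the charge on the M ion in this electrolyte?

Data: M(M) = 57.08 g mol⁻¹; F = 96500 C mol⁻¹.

+3

Q = I·t = 45.50 A × 7260.0 s = 330300 C, so n(e⁻) = 330300/96500 = 3.423 mol.
n(M) deposited = 65.1 / 57.08 = 1.141 mol.
Electrons per atom = n(e⁻)/n(M) = 3.423 / 1.141 = 3.00 ≈ 3, so the ion is M³⁺.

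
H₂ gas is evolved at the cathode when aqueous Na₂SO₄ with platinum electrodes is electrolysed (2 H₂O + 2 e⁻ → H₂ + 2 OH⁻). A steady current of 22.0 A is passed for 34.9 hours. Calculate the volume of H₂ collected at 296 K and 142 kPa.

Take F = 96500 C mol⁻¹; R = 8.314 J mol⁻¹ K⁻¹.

248 L

Q = I·t = 22.00 A × 125640 s = 2764000 C.
n(e⁻) = Q/F = 2764000 / 96500 = 28.64 mol.
2 electrons are transferred per H₂ molecule, so n(H₂) = 28.64 / 2 = 14.32 mol.
V = nRT/P = (14.32 × 8.314 × 296) / (142 × 10³ Pa) = 0.248 m³ = 248 L.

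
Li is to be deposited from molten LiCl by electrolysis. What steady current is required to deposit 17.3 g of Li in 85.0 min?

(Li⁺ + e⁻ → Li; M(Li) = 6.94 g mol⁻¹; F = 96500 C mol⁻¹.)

47.2 A

n(Li) = 17.3 / 6.94 = 2.493 mol.
n(e⁻) = 1 × 2.493 = 2.493 mol.
Q = n(e⁻)·F = 2.493 × 96500 = 240600 C.
I = Q/t = 240600 / 5100.0 s = 47.2 A.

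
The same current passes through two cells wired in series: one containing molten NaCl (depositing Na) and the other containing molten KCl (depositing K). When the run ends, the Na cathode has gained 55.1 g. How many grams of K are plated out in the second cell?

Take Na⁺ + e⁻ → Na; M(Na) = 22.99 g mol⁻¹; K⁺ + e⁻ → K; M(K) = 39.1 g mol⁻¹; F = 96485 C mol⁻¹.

n(Na) = 55.1 / 22.99 = 2.397 mol.
Since Na⁺ + e⁻ → Na, n(e⁻) passed = 1 × 2.397 = 2.397 mol.
Cells in series carry the same charge, so the same 2.397 mol of electrons passes through cell 2.
K⁺ + e⁻ → K, so n(K) = 2.397 / 1 = 2.397 mol.
m(K) = 2.397 × 39.1 = 93.7 g.

93.7 g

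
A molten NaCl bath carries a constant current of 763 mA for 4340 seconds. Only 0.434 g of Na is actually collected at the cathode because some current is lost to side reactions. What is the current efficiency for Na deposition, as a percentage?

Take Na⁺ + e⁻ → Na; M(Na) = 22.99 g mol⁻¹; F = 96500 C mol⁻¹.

55.0 %

Q = I·t = 0.7630 × 4340.0 = 3311 C; n(e⁻) = 3311/96500 = 0.03432 mol.
Theoretical n(Na) = n(e⁻)/1 = 0.03432 mol, i.e. m_theo = 0.03432 × 22.99 = 0.7889 g.
Efficiency = m_actual / m_theo = 0.434 / 0.7889 = 55.0 %.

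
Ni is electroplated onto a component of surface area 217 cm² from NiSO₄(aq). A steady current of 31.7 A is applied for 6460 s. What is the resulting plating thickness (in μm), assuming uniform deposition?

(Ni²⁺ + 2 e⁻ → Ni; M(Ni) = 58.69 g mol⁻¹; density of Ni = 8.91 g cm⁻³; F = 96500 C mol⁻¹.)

322 μm

Q = I·t = 31.70 × 6460.0 = 204800 C; n(e⁻) = 2.122 mol.
n(Ni) = n(e⁻)/2 = 1.061 mol, so m = 1.061 × 58.69 = 62.27 g.
Volume = m/ρ = 62.27 / 8.91 = 6.989 cm³.
Thickness = V/A = 6.989 / 217 = 0.0322 cm = 322 μm.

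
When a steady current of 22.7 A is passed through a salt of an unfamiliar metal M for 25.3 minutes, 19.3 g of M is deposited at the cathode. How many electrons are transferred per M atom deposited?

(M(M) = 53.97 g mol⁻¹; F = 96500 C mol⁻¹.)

1

Q = I·t = 22.70 A × 1518.0 s = 34460 C, so n(e⁻) = 34460/96500 = 0.3571 mol.
n(M) deposited = 19.3 / 53.97 = 0.3576 mol.
Electrons per atom = n(e⁻)/n(M) = 0.3571 / 0.3576 = 0.999 ≈ 1, so the ion is M⁺.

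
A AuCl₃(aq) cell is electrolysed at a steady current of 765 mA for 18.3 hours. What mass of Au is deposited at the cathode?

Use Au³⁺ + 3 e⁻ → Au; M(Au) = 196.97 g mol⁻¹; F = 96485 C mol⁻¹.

34.3 g

Q = I·t = 0.7650 A × 65880 s = 50400 C.
n(e⁻) = Q/F = 50400 / 96485 = 0.5223 mol.
Au³⁺ + 3 e⁻ → Au, so n(Au) = n(e⁻)/3 = 0.1741 mol.
m = n·M = 0.1741 × 196.97 = 34.3 g.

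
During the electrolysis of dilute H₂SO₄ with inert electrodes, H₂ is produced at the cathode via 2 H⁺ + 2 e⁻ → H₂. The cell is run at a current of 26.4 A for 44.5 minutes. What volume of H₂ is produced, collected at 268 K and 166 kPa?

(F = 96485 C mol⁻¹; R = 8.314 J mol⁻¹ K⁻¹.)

4.90 L

Q = I·t = 26.40 A × 2670.0 s = 70490 C.
n(e⁻) = Q/F = 70490 / 96485 = 0.7306 mol.
2 electrons are transferred per H₂ molecule, so n(H₂) = 0.7306 / 2 = 0.3653 mol.
V = nRT/P = (0.3653 × 8.314 × 268) / (166 × 10³ Pa) = 0.00490 m³ = 4.90 L.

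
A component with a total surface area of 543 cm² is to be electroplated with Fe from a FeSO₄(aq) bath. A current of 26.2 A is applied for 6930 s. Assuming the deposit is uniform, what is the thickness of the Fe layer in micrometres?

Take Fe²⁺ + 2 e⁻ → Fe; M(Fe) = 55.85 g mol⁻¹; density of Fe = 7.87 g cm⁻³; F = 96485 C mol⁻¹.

123 μm

Q = I·t = 26.20 × 6930.0 = 181600 C; n(e⁻) = 1.882 mol.
n(Fe) = n(e⁻)/2 = 0.9409 mol, so m = 0.9409 × 55.85 = 52.55 g.
Volume = m/ρ = 52.55 / 7.87 = 6.677 cm³.
Thickness = V/A = 6.677 / 543 = 0.0123 cm = 123 μm.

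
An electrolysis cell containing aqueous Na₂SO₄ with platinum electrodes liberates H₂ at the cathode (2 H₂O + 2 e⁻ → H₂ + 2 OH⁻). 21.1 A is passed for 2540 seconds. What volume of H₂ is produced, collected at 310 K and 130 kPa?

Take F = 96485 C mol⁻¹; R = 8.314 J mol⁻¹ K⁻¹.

5.51 L

Q = I·t = 21.10 A × 2540.0 s = 53590 C.
n(e⁻) = Q/F = 53590 / 96485 = 0.5555 mol.
2 electrons are transferred per H₂ molecule, so n(H₂) = 0.5555 / 2 = 0.2777 mol.
V = nRT/P = (0.2777 × 8.314 × 310) / (130 × 10³ Pa) = 0.00551 m³ = 5.51 L.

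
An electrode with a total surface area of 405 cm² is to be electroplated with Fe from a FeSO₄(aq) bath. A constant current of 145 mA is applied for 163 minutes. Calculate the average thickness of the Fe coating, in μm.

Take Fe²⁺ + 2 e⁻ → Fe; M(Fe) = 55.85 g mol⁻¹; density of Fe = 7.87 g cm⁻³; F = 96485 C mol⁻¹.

Q = I·t = 0.1450 × 9780.0 = 1418 C; n(e⁻) = 0.01470 mol.
n(Fe) = n(e⁻)/2 = 0.007349 mol, so m = 0.007349 × 55.85 = 0.4104 g.
Volume = m/ρ = 0.4104 / 7.87 = 0.05215 cm³.
Thickness = V/A = 0.05215 / 405 = 1.29 × 10⁻⁴ cm = 1.29 μm.

1.29 μm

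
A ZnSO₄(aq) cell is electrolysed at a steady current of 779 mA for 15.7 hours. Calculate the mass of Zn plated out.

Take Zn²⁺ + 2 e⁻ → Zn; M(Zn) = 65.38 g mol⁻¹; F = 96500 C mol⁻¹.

14.9 g

Q = I·t = 0.7790 A × 56520 s = 44030 C.
n(e⁻) = Q/F = 44030 / 96500 = 0.4563 mol.
Zn²⁺ + 2 e⁻ → Zn, so n(Zn) = n(e⁻)/2 = 0.2281 mol.
m = n·M = 0.2281 × 65.38 = 14.9 g.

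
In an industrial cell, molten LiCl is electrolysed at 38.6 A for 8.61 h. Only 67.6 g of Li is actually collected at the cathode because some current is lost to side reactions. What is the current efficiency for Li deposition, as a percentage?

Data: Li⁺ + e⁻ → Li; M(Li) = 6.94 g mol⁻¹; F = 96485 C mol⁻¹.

78.6 %

Q = I·t = 38.60 × 30996 = 1196000 C; n(e⁻) = 1196000/96485 = 12.40 mol.
Theoretical n(Li) = n(e⁻)/1 = 12.40 mol, i.e. m_theo = 12.40 × 6.94 = 86.06 g.
Efficiency = m_actual / m_theo = 67.6 / 86.06 = 78.6 %.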